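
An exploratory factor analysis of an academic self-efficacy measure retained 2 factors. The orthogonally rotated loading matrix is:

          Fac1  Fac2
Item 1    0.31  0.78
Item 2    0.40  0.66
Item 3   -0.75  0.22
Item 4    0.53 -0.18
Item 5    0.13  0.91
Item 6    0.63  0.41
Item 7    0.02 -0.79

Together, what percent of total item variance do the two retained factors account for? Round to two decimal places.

SS loadings by factor: 1.5137, 2.7451; total = 4.2588.
Total variance with 7 standardized items is 7, so the solution explains 4.2588/7 = 0.6084 = 60.84%.

60.84%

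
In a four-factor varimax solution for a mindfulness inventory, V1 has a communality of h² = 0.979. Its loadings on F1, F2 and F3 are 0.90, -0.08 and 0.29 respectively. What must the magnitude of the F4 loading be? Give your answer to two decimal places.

Under orthogonal rotation h² = Σλ², so λ_F4² = h² − (0.9005) = 0.979 − 0.9005 = 0.0785.
|λ| = √0.0785 = 0.2802.

0.28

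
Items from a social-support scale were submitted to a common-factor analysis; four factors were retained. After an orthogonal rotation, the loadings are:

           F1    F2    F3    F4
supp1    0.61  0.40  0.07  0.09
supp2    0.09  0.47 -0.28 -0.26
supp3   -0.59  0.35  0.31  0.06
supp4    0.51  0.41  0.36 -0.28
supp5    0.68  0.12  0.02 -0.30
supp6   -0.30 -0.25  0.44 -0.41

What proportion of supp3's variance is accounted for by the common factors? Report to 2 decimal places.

0.57

h² = (-0.59)² + 0.35² + 0.31² + 0.06² = 0.3481 + 0.1225 + 0.0961 + 0.0036 = 0.5703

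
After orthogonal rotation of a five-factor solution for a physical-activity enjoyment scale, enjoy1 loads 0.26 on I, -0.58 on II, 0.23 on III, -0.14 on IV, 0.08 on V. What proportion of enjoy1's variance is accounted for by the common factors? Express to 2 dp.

0.48

h² = 0.26² + (-0.58)² + 0.23² + (-0.14)² + 0.08² = 0.0676 + 0.3364 + 0.0529 + 0.0196 + 0.0064 = 0.4829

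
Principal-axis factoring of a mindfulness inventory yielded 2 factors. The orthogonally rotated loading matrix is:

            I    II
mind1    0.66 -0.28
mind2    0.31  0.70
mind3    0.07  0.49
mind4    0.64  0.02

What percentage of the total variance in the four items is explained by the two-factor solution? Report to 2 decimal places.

Communalities: 0.5140, 0.5861, 0.2450, 0.4100; Σh² = 1.7551.
Total variance with 4 standardized items is 4, so the solution explains 1.7551/4 = 0.4388 = 43.88%.

43.88%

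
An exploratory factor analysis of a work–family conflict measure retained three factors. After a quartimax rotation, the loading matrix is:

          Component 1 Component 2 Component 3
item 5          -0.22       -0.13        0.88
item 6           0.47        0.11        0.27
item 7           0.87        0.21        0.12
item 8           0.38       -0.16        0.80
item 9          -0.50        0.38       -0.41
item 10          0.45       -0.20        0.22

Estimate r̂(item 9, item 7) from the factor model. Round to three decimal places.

r̂ = Σ λ_i·λ_j across factors = (-0.50)(0.87) + (0.38)(0.21) + (-0.41)(0.12)
  = -0.4350 +0.0798 -0.0492 = -0.4044

-0.404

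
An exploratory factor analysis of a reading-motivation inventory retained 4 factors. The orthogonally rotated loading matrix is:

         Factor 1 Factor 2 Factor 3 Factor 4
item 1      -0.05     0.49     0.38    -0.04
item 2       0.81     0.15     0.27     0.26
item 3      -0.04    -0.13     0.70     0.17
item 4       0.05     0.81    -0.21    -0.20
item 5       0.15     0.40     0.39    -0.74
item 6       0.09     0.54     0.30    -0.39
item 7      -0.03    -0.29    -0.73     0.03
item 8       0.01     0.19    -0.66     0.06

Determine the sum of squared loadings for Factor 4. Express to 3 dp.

SS loadings for Factor 4 = (-0.04)² + 0.26² + 0.17² + (-0.20)² + (-0.74)² + (-0.39)² + 0.03² + 0.06² = 0.0016 + 0.0676 + 0.0289 + 0.0400 + 0.5476 + 0.1521 + 0.0009 + 0.0036 = 0.8423

0.842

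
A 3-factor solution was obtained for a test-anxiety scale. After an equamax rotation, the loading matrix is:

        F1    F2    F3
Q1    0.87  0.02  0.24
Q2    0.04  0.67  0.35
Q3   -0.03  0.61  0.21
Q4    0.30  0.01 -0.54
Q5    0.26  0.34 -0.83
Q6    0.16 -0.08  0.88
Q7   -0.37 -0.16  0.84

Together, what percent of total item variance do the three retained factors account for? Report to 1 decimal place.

67.6%

SS loadings by factor: 1.0795, 0.9691, 2.6847; total = 4.7333.
Total variance with 7 standardized items is 7, so the solution explains 4.7333/7 = 0.6762 = 67.62%.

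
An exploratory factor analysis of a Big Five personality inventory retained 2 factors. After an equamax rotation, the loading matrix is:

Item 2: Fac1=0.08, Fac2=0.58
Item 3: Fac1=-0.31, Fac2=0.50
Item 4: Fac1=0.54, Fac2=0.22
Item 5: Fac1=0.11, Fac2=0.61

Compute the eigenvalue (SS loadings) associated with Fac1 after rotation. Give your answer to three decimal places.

SS loadings for Fac1 = 0.08² + (-0.31)² + 0.54² + 0.11² = 0.0064 + 0.0961 + 0.2916 + 0.0121 = 0.4062

0.406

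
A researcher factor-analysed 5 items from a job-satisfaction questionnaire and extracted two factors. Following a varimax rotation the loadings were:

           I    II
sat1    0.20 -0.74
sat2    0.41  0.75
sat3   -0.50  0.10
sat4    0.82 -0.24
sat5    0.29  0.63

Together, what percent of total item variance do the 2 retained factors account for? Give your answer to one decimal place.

Communalities: 0.5876, 0.7306, 0.2600, 0.7300, 0.4810; Σh² = 2.7892.
Total variance with 5 standardized items is 5, so the solution explains 2.7892/5 = 0.5578 = 55.78%.

55.8%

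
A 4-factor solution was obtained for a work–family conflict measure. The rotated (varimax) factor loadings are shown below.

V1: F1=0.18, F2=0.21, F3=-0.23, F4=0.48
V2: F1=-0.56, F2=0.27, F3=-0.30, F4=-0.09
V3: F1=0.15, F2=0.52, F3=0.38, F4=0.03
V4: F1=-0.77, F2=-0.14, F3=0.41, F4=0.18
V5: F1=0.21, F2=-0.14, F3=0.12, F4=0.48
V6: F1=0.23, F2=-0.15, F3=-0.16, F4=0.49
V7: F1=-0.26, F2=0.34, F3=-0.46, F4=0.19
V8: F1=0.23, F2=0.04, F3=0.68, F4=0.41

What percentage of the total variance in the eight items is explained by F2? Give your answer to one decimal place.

7.1%

SS loadings for F2 = 0.21² + 0.27² + 0.52² + (-0.14)² + (-0.14)² + (-0.15)² + 0.34² + 0.04² = 0.5663
With 8 standardized items, total variance = 8. Proportion = 0.5663/8 = 0.0708 → 7.08%.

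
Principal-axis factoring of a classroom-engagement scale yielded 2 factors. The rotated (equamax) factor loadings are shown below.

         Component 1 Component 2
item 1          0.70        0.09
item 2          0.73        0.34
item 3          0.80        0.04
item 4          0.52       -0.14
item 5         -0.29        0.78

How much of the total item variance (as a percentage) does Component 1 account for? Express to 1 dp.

40.3%

SS loadings for Component 1 = 0.70² + 0.73² + 0.80² + 0.52² + (-0.29)² = 2.0174
With 5 standardized items, total variance = 5. Proportion = 2.0174/5 = 0.4035 → 40.35%.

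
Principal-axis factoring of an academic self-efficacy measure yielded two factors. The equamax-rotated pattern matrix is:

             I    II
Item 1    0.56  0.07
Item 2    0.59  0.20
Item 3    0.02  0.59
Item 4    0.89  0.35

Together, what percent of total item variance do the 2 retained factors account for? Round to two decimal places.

Communalities: 0.3185, 0.3881, 0.3485, 0.9146; Σh² = 1.9697.
Total variance with 4 standardized items is 4, so the solution explains 1.9697/4 = 0.4924 = 49.24%.

49.24%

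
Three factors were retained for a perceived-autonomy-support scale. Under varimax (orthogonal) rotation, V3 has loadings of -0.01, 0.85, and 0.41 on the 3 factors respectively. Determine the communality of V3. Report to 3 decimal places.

0.891

h² = (-0.01)² + 0.85² + 0.41² = 0.0001 + 0.7225 + 0.1681 = 0.8907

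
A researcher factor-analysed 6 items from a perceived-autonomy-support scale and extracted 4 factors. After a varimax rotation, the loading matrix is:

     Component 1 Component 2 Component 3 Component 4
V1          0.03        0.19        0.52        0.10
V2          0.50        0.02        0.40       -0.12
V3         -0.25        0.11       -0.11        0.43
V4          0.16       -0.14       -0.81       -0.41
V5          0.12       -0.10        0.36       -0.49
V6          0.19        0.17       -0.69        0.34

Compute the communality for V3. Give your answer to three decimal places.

h² = (-0.25)² + 0.11² + (-0.11)² + 0.43² = 0.0625 + 0.0121 + 0.0121 + 0.1849 = 0.2716

0.272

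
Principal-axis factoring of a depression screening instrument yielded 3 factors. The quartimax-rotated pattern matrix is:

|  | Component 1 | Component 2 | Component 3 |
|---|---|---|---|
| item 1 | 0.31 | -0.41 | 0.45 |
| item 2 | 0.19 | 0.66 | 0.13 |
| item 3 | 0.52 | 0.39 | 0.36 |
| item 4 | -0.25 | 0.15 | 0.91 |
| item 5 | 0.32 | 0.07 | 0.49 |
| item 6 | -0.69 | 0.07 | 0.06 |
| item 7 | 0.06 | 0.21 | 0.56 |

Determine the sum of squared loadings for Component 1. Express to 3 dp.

SS loadings for Component 1 = 0.31² + 0.19² + 0.52² + (-0.25)² + 0.32² + (-0.69)² + 0.06² = 0.0961 + 0.0361 + 0.2704 + 0.0625 + 0.1024 + 0.4761 + 0.0036 = 1.0472

1.047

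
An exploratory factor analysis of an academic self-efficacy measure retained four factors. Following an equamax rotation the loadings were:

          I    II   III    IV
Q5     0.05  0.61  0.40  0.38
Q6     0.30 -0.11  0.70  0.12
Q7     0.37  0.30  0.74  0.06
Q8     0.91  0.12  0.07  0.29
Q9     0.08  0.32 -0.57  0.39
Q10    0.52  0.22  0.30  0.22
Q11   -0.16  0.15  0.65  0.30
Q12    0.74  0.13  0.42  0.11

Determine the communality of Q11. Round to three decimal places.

h² = (-0.16)² + 0.15² + 0.65² + 0.30² = 0.0256 + 0.0225 + 0.4225 + 0.0900 = 0.5606

0.561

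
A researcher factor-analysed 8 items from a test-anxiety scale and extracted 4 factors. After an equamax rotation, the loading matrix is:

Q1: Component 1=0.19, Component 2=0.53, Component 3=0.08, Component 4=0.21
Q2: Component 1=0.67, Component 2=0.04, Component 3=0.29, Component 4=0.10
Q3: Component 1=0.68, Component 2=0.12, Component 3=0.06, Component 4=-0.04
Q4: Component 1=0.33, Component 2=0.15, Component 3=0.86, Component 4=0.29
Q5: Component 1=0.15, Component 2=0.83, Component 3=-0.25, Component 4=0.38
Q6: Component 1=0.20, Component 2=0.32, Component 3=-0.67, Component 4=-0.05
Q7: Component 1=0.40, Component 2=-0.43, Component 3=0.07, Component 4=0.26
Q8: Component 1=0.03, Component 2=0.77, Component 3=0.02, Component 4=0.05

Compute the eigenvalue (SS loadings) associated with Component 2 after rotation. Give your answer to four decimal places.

SS loadings for Component 2 = 0.53² + 0.04² + 0.12² + 0.15² + 0.83² + 0.32² + (-0.43)² + 0.77² = 0.2809 + 0.0016 + 0.0144 + 0.0225 + 0.6889 + 0.1024 + 0.1849 + 0.5929 = 1.8885

1.8885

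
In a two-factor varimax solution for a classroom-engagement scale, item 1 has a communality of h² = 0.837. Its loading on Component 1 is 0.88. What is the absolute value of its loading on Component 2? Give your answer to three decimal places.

Under orthogonal rotation h² = Σλ², so λ_Component 2² = h² − (0.7744) = 0.837 − 0.7744 = 0.0626.
|λ| = √0.0626 = 0.2502.

0.250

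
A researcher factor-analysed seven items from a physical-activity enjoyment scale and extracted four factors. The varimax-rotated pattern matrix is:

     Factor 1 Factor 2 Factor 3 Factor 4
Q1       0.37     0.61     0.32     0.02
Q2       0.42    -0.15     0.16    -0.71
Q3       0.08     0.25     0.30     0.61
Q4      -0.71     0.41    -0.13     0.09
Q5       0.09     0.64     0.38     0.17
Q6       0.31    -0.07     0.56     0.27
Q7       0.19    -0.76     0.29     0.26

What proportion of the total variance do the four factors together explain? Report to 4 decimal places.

0.6304

SS loadings by factor: 0.9641, 1.6173, 0.7770, 1.0541; total = 4.4125.
Total variance with 7 standardized items is 7, so the solution explains 4.4125/7 = 0.6304.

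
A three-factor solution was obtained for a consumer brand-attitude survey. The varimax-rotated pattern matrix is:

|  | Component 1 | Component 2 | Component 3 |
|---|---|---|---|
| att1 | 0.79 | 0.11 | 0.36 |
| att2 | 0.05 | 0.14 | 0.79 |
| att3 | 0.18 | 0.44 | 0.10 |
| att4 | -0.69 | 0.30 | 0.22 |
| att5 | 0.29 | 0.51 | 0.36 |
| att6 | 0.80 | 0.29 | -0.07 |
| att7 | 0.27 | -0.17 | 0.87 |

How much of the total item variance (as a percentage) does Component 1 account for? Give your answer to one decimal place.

SS loadings for Component 1 = 0.79² + 0.05² + 0.18² + (-0.69)² + 0.29² + 0.80² + 0.27² = 1.9321
With 7 standardized items, total variance = 7. Proportion = 1.9321/7 = 0.2760 → 27.60%.

27.6%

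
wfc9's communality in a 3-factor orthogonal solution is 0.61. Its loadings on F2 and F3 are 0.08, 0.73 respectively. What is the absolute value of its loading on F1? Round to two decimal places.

Under orthogonal rotation h² = Σλ², so λ_F1² = h² − (0.5393) = 0.61 − 0.5393 = 0.0707.
|λ| = √0.0707 = 0.2659.

0.27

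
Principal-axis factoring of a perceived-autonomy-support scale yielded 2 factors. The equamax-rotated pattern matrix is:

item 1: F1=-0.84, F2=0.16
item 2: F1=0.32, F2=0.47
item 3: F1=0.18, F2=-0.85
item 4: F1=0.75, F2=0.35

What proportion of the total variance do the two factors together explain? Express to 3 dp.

0.624

Communalities: 0.7312, 0.3233, 0.7549, 0.6850; Σh² = 2.4944.
Total variance with 4 standardized items is 4, so the solution explains 2.4944/4 = 0.6236.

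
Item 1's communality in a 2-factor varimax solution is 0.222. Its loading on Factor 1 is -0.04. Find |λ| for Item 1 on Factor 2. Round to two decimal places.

Under orthogonal rotation h² = Σλ², so λ_Factor 2² = h² − (0.0016) = 0.222 − 0.0016 = 0.2204.
|λ| = √0.2204 = 0.4695.

0.47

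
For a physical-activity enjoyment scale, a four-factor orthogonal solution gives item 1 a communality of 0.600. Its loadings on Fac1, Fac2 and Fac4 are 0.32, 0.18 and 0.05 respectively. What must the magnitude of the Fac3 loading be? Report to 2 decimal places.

Under orthogonal rotation h² = Σλ², so λ_Fac3² = h² − (0.1373) = 0.600 − 0.1373 = 0.4627.
|λ| = √0.4627 = 0.6802.

0.68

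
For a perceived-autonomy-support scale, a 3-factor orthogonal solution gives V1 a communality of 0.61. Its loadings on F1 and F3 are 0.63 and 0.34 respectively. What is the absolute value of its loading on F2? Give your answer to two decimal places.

Under orthogonal rotation h² = Σλ², so λ_F2² = h² − (0.5125) = 0.61 − 0.5125 = 0.0975.
|λ| = √0.0975 = 0.3122.

0.31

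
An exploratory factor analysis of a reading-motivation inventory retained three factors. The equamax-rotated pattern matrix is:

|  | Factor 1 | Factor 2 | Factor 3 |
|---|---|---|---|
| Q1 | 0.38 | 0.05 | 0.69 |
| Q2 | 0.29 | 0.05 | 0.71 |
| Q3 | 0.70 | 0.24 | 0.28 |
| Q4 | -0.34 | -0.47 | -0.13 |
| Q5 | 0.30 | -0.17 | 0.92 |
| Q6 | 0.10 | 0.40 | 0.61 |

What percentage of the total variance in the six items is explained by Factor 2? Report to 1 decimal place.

SS loadings for Factor 2 = 0.05² + 0.05² + 0.24² + (-0.47)² + (-0.17)² + 0.40² = 0.4724
With 6 standardized items, total variance = 6. Proportion = 0.4724/6 = 0.0787 → 7.87%.

7.9%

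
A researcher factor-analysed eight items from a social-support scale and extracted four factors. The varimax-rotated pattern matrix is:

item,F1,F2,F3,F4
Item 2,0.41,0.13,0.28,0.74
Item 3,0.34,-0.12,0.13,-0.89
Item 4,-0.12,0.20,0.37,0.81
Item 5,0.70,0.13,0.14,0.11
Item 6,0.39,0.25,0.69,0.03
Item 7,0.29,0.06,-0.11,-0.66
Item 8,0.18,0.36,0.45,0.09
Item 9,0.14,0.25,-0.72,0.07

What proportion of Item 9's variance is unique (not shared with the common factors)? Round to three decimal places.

0.395

h² = 0.14² + 0.25² + (-0.72)² + 0.07² = 0.0196 + 0.0625 + 0.5184 + 0.0049 = 0.6054
Uniqueness u² = 1 − h² = 1 − 0.6054 = 0.3946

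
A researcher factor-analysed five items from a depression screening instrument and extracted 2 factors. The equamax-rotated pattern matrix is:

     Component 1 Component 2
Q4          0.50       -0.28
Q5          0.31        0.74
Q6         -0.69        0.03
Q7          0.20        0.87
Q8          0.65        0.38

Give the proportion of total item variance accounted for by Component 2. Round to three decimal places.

0.306

SS loadings for Component 2 = (-0.28)² + 0.74² + 0.03² + 0.87² + 0.38² = 1.5282
Proportion of variance = 1.5282 / 5 = 0.3056.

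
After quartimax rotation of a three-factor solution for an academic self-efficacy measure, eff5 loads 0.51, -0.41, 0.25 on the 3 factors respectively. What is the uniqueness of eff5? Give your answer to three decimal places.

0.509

h² = 0.51² + (-0.41)² + 0.25² = 0.2601 + 0.1681 + 0.0625 = 0.4907
Uniqueness u² = 1 − h² = 1 − 0.4907 = 0.5093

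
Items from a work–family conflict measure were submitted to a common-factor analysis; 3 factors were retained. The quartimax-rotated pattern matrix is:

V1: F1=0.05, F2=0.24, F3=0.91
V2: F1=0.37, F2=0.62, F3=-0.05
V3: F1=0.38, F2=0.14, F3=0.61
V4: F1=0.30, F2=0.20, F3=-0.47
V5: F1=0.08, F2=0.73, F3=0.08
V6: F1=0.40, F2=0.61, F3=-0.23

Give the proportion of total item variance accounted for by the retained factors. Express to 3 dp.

SS loadings by factor: 0.5402, 1.4066, 1.4829; total = 3.4297.
Total variance with 6 standardized items is 6, so the solution explains 3.4297/6 = 0.5716.

0.572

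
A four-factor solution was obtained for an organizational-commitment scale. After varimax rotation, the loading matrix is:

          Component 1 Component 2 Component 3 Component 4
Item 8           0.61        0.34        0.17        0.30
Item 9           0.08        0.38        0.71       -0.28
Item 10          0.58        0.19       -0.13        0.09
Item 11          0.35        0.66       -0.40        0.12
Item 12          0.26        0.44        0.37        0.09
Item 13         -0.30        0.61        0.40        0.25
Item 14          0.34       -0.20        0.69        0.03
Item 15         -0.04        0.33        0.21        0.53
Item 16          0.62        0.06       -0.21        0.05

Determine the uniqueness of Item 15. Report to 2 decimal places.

h² = (-0.04)² + 0.33² + 0.21² + 0.53² = 0.0016 + 0.1089 + 0.0441 + 0.2809 = 0.4355
Uniqueness u² = 1 − h² = 1 − 0.4355 = 0.5645

0.56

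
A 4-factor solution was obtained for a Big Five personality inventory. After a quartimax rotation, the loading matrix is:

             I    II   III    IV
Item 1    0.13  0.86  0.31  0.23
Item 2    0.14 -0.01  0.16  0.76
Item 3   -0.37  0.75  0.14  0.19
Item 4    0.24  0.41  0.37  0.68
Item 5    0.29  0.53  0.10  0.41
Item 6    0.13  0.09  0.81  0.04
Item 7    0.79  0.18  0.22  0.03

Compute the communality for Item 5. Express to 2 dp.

h² = 0.29² + 0.53² + 0.10² + 0.41² = 0.0841 + 0.2809 + 0.0100 + 0.1681 = 0.5431

0.54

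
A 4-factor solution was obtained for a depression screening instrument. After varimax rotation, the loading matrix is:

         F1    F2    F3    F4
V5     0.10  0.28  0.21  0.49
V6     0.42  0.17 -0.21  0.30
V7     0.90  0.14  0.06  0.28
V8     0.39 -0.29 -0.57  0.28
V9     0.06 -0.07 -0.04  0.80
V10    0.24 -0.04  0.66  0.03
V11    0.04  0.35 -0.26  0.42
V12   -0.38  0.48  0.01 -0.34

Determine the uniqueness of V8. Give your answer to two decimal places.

0.36

h² = 0.39² + (-0.29)² + (-0.57)² + 0.28² = 0.1521 + 0.0841 + 0.3249 + 0.0784 = 0.6395
Uniqueness u² = 1 − h² = 1 − 0.6395 = 0.3605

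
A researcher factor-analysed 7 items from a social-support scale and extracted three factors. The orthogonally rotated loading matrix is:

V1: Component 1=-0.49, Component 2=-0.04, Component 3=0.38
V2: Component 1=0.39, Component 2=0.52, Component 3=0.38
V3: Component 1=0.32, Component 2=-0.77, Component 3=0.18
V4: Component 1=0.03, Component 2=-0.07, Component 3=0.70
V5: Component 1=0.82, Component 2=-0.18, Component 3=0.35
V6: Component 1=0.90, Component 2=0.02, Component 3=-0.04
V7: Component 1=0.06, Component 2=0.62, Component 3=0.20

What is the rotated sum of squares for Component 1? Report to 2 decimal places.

1.98

SS loadings for Component 1 = (-0.49)² + 0.39² + 0.32² + 0.03² + 0.82² + 0.90² + 0.06² = 0.2401 + 0.1521 + 0.1024 + 0.0009 + 0.6724 + 0.8100 + 0.0036 = 1.9815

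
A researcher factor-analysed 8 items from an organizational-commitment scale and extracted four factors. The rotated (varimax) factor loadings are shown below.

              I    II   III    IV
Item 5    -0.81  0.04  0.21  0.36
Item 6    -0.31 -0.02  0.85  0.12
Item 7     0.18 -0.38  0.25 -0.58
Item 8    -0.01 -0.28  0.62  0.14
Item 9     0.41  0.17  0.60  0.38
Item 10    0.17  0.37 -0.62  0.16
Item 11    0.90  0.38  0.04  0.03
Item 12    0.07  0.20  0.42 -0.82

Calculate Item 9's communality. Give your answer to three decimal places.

h² = 0.41² + 0.17² + 0.60² + 0.38² = 0.1681 + 0.0289 + 0.3600 + 0.1444 = 0.7014

0.701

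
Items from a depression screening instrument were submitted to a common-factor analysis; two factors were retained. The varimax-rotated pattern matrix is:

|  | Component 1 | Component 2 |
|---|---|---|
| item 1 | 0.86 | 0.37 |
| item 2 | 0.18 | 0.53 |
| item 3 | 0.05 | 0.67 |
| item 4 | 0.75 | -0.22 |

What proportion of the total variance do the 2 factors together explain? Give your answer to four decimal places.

SS loadings by factor: 1.3370, 0.9151; total = 2.2521.
Total variance with 4 standardized items is 4, so the solution explains 2.2521/4 = 0.5630.

0.5630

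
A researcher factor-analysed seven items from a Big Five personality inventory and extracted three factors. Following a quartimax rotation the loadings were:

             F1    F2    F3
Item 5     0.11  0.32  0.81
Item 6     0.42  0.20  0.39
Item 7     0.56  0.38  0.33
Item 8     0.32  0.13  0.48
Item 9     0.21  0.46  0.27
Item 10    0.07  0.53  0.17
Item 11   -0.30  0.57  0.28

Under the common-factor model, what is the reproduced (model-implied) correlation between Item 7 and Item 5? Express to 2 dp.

r̂ = Σ λ_i·λ_j across factors = (0.56)(0.11) + (0.38)(0.32) + (0.33)(0.81)
  = +0.0616 +0.1216 +0.2673 = 0.4505

0.45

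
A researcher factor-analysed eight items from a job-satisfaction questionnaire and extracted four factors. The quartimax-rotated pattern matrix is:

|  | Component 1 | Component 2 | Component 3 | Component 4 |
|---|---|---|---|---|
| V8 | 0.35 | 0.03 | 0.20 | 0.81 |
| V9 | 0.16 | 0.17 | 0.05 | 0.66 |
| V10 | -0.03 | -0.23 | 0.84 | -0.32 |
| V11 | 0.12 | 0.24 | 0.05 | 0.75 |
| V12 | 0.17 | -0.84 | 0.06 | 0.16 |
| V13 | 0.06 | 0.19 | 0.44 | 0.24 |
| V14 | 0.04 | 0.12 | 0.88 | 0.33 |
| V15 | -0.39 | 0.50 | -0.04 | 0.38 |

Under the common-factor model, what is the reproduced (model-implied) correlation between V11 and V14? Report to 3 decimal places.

r̂ = Σ λ_i·λ_j across factors = (0.12)(0.04) + (0.24)(0.12) + (0.05)(0.88) + (0.75)(0.33)
  = +0.0048 +0.0288 +0.0440 +0.2475 = 0.3251

0.325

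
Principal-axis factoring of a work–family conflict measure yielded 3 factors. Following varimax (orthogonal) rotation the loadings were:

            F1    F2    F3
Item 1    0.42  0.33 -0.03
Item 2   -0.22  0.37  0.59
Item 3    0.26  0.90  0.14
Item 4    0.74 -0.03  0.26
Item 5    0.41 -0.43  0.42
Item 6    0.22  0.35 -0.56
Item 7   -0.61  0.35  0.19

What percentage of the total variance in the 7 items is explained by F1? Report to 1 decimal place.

SS loadings for F1 = 0.42² + (-0.22)² + 0.26² + 0.74² + 0.41² + 0.22² + (-0.61)² = 1.4286
With 7 standardized items, total variance = 7. Proportion = 1.4286/7 = 0.2041 → 20.41%.

20.4%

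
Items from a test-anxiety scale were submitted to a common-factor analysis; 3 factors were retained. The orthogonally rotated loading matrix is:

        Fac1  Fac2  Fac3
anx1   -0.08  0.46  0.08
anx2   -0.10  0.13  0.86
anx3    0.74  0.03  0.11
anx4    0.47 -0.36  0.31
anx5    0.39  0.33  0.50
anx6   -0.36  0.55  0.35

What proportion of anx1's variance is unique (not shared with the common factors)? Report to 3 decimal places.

h² = (-0.08)² + 0.46² + 0.08² = 0.0064 + 0.2116 + 0.0064 = 0.2244
Uniqueness u² = 1 − h² = 1 − 0.2244 = 0.7756

0.776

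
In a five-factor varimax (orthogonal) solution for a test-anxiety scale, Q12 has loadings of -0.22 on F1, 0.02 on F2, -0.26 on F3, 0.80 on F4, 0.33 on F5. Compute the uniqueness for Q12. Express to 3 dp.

0.135

h² = (-0.22)² + 0.02² + (-0.26)² + 0.80² + 0.33² = 0.0484 + 0.0004 + 0.0676 + 0.6400 + 0.1089 = 0.8653
Uniqueness u² = 1 − h² = 1 − 0.8653 = 0.1347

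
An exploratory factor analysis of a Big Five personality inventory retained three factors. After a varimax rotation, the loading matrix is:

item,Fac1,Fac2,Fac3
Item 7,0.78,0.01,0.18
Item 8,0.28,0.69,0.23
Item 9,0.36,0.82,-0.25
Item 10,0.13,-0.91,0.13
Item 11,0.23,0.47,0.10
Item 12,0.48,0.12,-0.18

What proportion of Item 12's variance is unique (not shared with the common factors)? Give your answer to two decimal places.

h² = 0.48² + 0.12² + (-0.18)² = 0.2304 + 0.0144 + 0.0324 = 0.2772
Uniqueness u² = 1 − h² = 1 − 0.2772 = 0.7228

0.72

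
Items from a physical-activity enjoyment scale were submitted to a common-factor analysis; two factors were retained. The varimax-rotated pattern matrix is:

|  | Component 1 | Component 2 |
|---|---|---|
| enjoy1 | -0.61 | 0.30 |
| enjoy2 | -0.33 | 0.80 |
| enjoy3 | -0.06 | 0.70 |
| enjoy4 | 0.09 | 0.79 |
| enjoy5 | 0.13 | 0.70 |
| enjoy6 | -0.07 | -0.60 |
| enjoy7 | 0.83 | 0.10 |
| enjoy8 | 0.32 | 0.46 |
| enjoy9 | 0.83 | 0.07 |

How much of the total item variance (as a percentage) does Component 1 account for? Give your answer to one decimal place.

SS loadings for Component 1 = (-0.61)² + (-0.33)² + (-0.06)² + 0.09² + 0.13² + (-0.07)² + 0.83² + 0.32² + 0.83² = 1.9947
With 9 standardized items, total variance = 9. Proportion = 1.9947/9 = 0.2216 → 22.16%.

22.2%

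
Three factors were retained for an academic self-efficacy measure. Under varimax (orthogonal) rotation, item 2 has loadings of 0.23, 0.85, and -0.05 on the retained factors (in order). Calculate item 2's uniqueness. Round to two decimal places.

0.22

h² = 0.23² + 0.85² + (-0.05)² = 0.0529 + 0.7225 + 0.0025 = 0.7779
Uniqueness u² = 1 − h² = 1 − 0.7779 = 0.2221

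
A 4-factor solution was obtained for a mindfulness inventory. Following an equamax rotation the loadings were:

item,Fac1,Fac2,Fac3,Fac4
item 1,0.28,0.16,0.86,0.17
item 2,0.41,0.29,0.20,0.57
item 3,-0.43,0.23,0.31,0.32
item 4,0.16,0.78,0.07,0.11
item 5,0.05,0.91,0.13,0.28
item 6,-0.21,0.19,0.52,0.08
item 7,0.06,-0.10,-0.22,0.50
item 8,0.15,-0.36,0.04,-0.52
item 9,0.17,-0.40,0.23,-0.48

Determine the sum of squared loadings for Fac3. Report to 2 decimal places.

1.27

SS loadings for Fac3 = 0.86² + 0.20² + 0.31² + 0.07² + 0.13² + 0.52² + (-0.22)² + 0.04² + 0.23² = 0.7396 + 0.0400 + 0.0961 + 0.0049 + 0.0169 + 0.2704 + 0.0484 + 0.0016 + 0.0529 = 1.2708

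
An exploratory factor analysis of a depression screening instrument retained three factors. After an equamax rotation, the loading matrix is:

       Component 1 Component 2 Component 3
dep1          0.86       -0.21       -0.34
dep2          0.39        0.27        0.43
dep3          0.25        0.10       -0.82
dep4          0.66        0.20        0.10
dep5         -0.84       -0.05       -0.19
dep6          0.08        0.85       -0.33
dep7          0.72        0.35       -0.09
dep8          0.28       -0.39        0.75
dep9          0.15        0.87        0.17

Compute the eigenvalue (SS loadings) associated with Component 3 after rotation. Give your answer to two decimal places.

SS loadings for Component 3 = (-0.34)² + 0.43² + (-0.82)² + 0.10² + (-0.19)² + (-0.33)² + (-0.09)² + 0.75² + 0.17² = 0.1156 + 0.1849 + 0.6724 + 0.0100 + 0.0361 + 0.1089 + 0.0081 + 0.5625 + 0.0289 = 1.7274

1.73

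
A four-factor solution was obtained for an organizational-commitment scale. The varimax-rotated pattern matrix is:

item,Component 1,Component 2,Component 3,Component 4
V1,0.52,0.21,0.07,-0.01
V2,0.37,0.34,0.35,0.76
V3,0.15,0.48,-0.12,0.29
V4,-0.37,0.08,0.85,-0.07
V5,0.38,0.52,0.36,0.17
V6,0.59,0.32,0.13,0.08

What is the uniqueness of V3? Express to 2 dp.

h² = 0.15² + 0.48² + (-0.12)² + 0.29² = 0.0225 + 0.2304 + 0.0144 + 0.0841 = 0.3514
Uniqueness u² = 1 − h² = 1 − 0.3514 = 0.6486

0.65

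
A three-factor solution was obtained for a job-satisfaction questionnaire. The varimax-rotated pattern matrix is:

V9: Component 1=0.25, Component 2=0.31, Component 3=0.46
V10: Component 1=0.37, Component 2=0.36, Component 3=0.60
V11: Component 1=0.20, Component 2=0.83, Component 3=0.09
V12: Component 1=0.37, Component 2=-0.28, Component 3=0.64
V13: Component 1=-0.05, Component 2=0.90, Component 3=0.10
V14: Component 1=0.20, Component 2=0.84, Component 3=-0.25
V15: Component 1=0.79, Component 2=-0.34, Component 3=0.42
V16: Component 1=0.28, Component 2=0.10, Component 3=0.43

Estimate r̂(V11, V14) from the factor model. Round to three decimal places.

r̂ = Σ λ_i·λ_j across factors = (0.20)(0.20) + (0.83)(0.84) + (0.09)(-0.25)
  = +0.0400 +0.6972 -0.0225 = 0.7147

0.715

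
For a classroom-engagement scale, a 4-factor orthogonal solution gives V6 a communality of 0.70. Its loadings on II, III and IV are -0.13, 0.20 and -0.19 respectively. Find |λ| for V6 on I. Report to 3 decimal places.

Under orthogonal rotation h² = Σλ², so λ_I² = h² − (0.0930) = 0.70 − 0.0930 = 0.6070.
|λ| = √0.6070 = 0.7791.

0.779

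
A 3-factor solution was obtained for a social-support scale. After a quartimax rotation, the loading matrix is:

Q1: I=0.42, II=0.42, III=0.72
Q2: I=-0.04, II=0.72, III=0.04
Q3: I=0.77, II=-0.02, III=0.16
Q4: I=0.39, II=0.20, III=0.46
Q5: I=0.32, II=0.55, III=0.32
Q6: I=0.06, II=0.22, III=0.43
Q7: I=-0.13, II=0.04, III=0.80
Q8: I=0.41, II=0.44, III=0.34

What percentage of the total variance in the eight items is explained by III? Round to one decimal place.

SS loadings for III = 0.72² + 0.04² + 0.16² + 0.46² + 0.32² + 0.43² + 0.80² + 0.34² = 1.8001
With 8 standardized items, total variance = 8. Proportion = 1.8001/8 = 0.2250 → 22.50%.

22.5%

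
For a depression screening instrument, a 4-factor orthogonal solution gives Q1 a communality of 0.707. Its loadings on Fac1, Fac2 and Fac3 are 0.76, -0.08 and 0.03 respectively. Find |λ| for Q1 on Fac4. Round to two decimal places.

Under orthogonal rotation h² = Σλ², so λ_Fac4² = h² − (0.5849) = 0.707 − 0.5849 = 0.1221.
|λ| = √0.1221 = 0.3494.

0.35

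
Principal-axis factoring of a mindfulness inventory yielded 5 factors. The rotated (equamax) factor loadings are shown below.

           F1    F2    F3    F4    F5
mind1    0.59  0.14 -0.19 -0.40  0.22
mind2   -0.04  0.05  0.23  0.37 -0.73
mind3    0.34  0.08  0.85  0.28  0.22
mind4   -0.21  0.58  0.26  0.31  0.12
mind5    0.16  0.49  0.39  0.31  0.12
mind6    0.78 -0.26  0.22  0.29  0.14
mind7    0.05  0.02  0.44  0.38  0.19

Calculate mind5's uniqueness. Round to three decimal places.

h² = 0.16² + 0.49² + 0.39² + 0.31² + 0.12² = 0.0256 + 0.2401 + 0.1521 + 0.0961 + 0.0144 = 0.5283
Uniqueness u² = 1 − h² = 1 − 0.5283 = 0.4717

0.472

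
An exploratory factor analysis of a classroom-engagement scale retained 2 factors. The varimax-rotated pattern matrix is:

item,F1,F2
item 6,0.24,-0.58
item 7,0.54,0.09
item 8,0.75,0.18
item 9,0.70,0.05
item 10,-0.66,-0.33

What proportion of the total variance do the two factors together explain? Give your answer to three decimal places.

0.465

Communalities: 0.3940, 0.2997, 0.5949, 0.4925, 0.5445; Σh² = 2.3256.
Total variance with 5 standardized items is 5, so the solution explains 2.3256/5 = 0.4651.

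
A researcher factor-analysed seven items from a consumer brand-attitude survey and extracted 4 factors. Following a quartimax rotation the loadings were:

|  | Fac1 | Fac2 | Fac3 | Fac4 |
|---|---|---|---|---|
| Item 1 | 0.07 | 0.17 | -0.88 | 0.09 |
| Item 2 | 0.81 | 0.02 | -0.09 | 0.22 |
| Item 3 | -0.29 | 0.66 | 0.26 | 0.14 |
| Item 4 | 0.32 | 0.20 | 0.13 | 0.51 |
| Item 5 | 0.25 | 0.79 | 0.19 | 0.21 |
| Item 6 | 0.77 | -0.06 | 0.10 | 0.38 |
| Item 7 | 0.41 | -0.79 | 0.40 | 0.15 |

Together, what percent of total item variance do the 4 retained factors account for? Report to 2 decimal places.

Communalities: 0.8163, 0.7130, 0.6069, 0.4194, 0.7668, 0.7509, 0.9747; Σh² = 5.0480.
Total variance with 7 standardized items is 7, so the solution explains 5.0480/7 = 0.7211 = 72.11%.

72.11%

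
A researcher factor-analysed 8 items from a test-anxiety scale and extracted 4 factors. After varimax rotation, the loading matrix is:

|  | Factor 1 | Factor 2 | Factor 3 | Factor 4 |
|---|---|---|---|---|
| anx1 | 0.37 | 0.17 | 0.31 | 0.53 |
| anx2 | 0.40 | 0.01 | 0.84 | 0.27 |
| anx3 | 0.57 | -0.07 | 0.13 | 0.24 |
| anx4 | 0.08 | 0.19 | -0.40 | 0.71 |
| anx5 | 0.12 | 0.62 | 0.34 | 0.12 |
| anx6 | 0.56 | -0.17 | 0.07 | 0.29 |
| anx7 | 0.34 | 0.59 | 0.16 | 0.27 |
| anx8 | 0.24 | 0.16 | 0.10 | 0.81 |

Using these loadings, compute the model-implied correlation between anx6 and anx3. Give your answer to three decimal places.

0.410

r̂ = Σ λ_i·λ_j across factors = (0.56)(0.57) + (-0.17)(-0.07) + (0.07)(0.13) + (0.29)(0.24)
  = +0.3192 +0.0119 +0.0091 +0.0696 = 0.4098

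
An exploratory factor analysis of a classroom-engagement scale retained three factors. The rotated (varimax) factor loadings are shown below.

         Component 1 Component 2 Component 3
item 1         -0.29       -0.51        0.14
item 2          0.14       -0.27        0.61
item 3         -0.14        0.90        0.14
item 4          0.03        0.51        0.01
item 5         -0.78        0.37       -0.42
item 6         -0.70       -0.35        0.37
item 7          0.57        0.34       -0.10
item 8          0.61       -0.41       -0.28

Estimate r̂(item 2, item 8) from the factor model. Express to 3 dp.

0.025

r̂ = Σ λ_i·λ_j across factors = (0.14)(0.61) + (-0.27)(-0.41) + (0.61)(-0.28)
  = +0.0854 +0.1107 -0.1708 = 0.0253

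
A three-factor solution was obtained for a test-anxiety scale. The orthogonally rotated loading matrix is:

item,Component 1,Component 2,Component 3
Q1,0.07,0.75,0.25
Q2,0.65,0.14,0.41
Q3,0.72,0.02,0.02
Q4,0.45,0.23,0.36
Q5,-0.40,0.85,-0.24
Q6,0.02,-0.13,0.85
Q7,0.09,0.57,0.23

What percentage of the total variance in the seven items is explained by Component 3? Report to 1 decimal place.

17.1%

SS loadings for Component 3 = 0.25² + 0.41² + 0.02² + 0.36² + (-0.24)² + 0.85² + 0.23² = 1.1936
With 7 standardized items, total variance = 7. Proportion = 1.1936/7 = 0.1705 → 17.05%.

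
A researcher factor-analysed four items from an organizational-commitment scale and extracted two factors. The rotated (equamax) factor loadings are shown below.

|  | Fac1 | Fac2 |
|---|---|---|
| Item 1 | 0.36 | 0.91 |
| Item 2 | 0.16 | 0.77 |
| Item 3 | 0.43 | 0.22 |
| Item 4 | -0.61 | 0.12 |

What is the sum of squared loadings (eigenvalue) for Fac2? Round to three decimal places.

1.484

SS loadings for Fac2 = 0.91² + 0.77² + 0.22² + 0.12² = 0.8281 + 0.5929 + 0.0484 + 0.0144 = 1.4838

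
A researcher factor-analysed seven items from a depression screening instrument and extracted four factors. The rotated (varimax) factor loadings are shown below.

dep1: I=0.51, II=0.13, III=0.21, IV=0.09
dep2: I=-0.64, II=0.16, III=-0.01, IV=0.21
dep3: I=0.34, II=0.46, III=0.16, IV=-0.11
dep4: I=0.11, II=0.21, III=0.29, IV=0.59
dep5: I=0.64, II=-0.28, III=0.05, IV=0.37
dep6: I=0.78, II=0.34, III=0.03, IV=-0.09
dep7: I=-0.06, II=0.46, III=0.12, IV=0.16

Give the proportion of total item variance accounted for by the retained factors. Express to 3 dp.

SS loadings by factor: 1.8190, 0.7038, 0.1717, 0.5830; total = 3.2775.
Total variance with 7 standardized items is 7, so the solution explains 3.2775/7 = 0.4682.

0.468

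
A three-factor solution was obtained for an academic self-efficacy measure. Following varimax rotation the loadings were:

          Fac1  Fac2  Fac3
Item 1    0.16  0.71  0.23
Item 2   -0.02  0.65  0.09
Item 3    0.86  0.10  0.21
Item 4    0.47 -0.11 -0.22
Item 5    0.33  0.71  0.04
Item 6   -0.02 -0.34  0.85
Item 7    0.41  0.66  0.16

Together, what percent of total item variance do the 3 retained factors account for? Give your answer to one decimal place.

59.6%

SS loadings by factor: 1.2639, 2.0040, 0.9032; total = 4.1711.
Total variance with 7 standardized items is 7, so the solution explains 4.1711/7 = 0.5959 = 59.59%.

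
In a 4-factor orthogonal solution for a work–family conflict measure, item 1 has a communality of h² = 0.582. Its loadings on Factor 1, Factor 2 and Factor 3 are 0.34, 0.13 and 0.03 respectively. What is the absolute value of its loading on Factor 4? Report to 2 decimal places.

0.67

Under orthogonal rotation h² = Σλ², so λ_Factor 4² = h² − (0.1334) = 0.582 − 0.1334 = 0.4486.
|λ| = √0.4486 = 0.6698.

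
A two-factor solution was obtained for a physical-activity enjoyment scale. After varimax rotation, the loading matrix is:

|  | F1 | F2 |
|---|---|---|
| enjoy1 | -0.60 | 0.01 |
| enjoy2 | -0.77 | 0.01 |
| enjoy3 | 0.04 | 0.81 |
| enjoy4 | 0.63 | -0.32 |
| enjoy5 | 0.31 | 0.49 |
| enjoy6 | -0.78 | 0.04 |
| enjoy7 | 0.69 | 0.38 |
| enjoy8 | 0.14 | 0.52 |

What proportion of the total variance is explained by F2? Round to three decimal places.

0.177

SS loadings for F2 = 0.01² + 0.01² + 0.81² + (-0.32)² + 0.49² + 0.04² + 0.38² + 0.52² = 1.4152
Proportion of variance = 1.4152 / 8 = 0.1769.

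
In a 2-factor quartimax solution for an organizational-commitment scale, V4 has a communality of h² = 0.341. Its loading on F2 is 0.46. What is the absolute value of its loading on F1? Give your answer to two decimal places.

Under orthogonal rotation h² = Σλ², so λ_F1² = h² − (0.2116) = 0.341 − 0.2116 = 0.1294.
|λ| = √0.1294 = 0.3597.

0.36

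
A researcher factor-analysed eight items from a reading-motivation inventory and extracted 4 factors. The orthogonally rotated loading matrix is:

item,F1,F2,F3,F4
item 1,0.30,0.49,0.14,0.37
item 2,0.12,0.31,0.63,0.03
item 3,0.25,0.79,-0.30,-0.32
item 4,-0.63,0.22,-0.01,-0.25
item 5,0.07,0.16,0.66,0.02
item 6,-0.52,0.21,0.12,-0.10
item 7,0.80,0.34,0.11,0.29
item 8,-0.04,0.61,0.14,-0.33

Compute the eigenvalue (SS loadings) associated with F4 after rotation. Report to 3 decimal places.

SS loadings for F4 = 0.37² + 0.03² + (-0.32)² + (-0.25)² + 0.02² + (-0.10)² + 0.29² + (-0.33)² = 0.1369 + 0.0009 + 0.1024 + 0.0625 + 0.0004 + 0.0100 + 0.0841 + 0.1089 = 0.5061

0.506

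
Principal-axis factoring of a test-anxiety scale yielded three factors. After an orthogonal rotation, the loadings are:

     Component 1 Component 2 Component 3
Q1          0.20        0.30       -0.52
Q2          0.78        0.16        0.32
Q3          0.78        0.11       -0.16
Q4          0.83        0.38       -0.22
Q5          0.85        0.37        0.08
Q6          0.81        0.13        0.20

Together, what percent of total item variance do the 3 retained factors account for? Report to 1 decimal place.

70.7%

Communalities: 0.4004, 0.7364, 0.6461, 0.8817, 0.8658, 0.7130; Σh² = 4.2434.
Total variance with 6 standardized items is 6, so the solution explains 4.2434/6 = 0.7072 = 70.72%.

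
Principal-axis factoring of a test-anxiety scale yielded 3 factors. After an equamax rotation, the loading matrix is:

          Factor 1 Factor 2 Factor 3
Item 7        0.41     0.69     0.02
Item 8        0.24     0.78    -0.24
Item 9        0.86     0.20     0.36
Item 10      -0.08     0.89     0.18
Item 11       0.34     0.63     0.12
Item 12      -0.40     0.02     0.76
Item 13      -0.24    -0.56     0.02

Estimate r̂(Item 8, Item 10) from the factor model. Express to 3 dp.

r̂ = Σ λ_i·λ_j across factors = (0.24)(-0.08) + (0.78)(0.89) + (-0.24)(0.18)
  = -0.0192 +0.6942 -0.0432 = 0.6318

0.632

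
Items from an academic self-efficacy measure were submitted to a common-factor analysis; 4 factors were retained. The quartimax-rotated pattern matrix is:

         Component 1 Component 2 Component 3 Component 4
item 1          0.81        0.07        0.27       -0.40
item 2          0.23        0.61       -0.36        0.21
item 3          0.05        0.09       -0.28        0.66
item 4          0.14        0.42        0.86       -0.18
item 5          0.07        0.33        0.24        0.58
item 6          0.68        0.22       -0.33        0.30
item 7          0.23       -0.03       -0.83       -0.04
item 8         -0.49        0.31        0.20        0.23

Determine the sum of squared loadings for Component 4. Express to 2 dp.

1.15

SS loadings for Component 4 = (-0.40)² + 0.21² + 0.66² + (-0.18)² + 0.58² + 0.30² + (-0.04)² + 0.23² = 0.1600 + 0.0441 + 0.4356 + 0.0324 + 0.3364 + 0.0900 + 0.0016 + 0.0529 = 1.1530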